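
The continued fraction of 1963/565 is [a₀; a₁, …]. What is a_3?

4

1963 = 3·565 + 268   →  a_0 = 3
565 = 2·268 + 29   →  a_1 = 2
268 = 9·29 + 7   →  a_2 = 9
29 = 4·7 + 1   →  a_3 = 4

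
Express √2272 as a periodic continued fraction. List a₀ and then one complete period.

a₀ = ⌊√2272⌋ = 47.
With m₀=0, d₀=1 and mₖ₊₁ = dₖaₖ − mₖ, dₖ₊₁ = (n − mₖ₊₁²)/dₖ, aₖ₊₁ = ⌊(a₀+mₖ₊₁)/dₖ₊₁⌋:
  k=1: m=47, d=63, a=1
  k=2: m=16, d=32, a=1
  k=3: m=16, d=63, a=1
  k=4: m=47, d=1, a=94
d=1 and a=2a₀=94 at k=4, so the next step gives (m, d) = (47, 63) again — its k=1 value — and the period has length 4.

[47; 1, 1, 1, 94]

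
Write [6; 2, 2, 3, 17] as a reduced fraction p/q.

Using pₖ = aₖpₖ₋₁ + pₖ₋₂ and qₖ = aₖqₖ₋₁ + qₖ₋₂:
  k=0: a=6, p=6, q=1
  k=1: a=2, p=13, q=2
  k=2: a=2, p=32, q=5
  k=3: a=3, p=109, q=17
  k=4: a=17, p=1885, q=294

1885/294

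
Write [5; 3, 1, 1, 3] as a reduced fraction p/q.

132/25

Fold from the inside: start with 3/1.
  1 + 1/3 = 4/3
  1 + 3/4 = 7/4
  3 + 4/7 = 25/7
  5 + 7/25 = 132/25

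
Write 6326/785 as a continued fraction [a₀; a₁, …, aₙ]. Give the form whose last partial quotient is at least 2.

[8; 17, 15, 3]

6326 = 8·785 + 46
785 = 17·46 + 3
46 = 15·3 + 1
3 = 3·1 + 0  (stop)
So 6326/785 = [8; 17, 15, 3].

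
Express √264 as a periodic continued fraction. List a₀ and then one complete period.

[16; 4, 32]

a₀ = ⌊√264⌋ = 16.
With m₀=0, d₀=1 and mₖ₊₁ = dₖaₖ − mₖ, dₖ₊₁ = (n − mₖ₊₁²)/dₖ, aₖ₊₁ = ⌊(a₀+mₖ₊₁)/dₖ₊₁⌋:
  k=1: m=16, d=8, a=4
  k=2: m=16, d=1, a=32
d=1 and a=2a₀=32 at k=2, so the next step gives (m, d) = (16, 8) again — its k=1 value — and the period has length 2.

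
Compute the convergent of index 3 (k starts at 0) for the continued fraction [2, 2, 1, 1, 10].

12/5

Using pₖ = aₖpₖ₋₁ + pₖ₋₂, qₖ = aₖqₖ₋₁ + qₖ₋₂ (with p₋₁=1, p₋₂=0, q₋₁=0, q₋₂=1):
  k=0: a=2, p=2, q=1
  k=1: a=2, p=5, q=2
  k=2: a=1, p=7, q=3
  k=3: a=1, p=12, q=5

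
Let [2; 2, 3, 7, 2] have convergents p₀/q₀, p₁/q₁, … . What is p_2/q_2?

17/7

Using pₖ = aₖpₖ₋₁ + pₖ₋₂, qₖ = aₖqₖ₋₁ + qₖ₋₂ (with p₋₁=1, p₋₂=0, q₋₁=0, q₋₂=1):
  k=0: a=2, p=2, q=1
  k=1: a=2, p=5, q=2
  k=2: a=3, p=17, q=7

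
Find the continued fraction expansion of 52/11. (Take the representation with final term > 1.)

52 = 4·11 + 8
11 = 1·8 + 3
8 = 2·3 + 2
3 = 1·2 + 1
2 = 2·1 + 0  (stop)
So 52/11 = [4; 1, 2, 1, 2].

[4; 1, 2, 1, 2]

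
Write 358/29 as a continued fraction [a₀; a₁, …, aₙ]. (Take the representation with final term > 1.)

[12; 2, 1, 9]

358 = 12*29 + 10
29 = 2*10 + 9
10 = 1*9 + 1
9 = 9*1 + 0  (stop)
So 358/29 = [12; 2, 1, 9].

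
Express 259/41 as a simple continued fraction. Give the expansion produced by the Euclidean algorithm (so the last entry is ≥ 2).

259 = 6*41 + 13
41 = 3*13 + 2
13 = 6*2 + 1
2 = 2*1 + 0  (stop)
So 259/41 = [6; 3, 6, 2].

[6; 3, 6, 2]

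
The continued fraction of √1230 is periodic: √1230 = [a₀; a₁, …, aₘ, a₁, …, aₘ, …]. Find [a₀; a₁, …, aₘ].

a₀ = ⌊√1230⌋ = 35.
With m₀=0, d₀=1 and mₖ₊₁ = dₖaₖ − mₖ, dₖ₊₁ = (n − mₖ₊₁²)/dₖ, aₖ₊₁ = ⌊(a₀+mₖ₊₁)/dₖ₊₁⌋:
  k=1: m=35, d=5, a=14
  k=2: m=35, d=1, a=70
d=1 and a=2a₀=70 at k=2, so the next step gives (m, d) = (35, 5) again — its k=1 value — and the period has length 2.

[35; 14, 70]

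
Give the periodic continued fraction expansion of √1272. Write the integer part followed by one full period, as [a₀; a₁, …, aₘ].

a₀ = ⌊√1272⌋ = 35.
With m₀=0, d₀=1 and mₖ₊₁ = dₖaₖ − mₖ, dₖ₊₁ = (n − mₖ₊₁²)/dₖ, aₖ₊₁ = ⌊(a₀+mₖ₊₁)/dₖ₊₁⌋:
  k=1: m=35, d=47, a=1
  k=2: m=12, d=24, a=1
  k=3: m=12, d=47, a=1
  k=4: m=35, d=1, a=70
d=1 and a=2a₀=70 at k=4, so the next step gives (m, d) = (35, 47) again — its k=1 value — and the period has length 4.

[35; 1, 1, 1, 70]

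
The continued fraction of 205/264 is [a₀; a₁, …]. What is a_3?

205 = 0·264 + 205   →  a_0 = 0
264 = 1·205 + 59   →  a_1 = 1
205 = 3·59 + 28   →  a_2 = 3
59 = 2·28 + 3   →  a_3 = 2

2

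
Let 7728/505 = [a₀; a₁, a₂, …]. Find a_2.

3

7728 = 15·505 + 153   →  a_0 = 15
505 = 3·153 + 46   →  a_1 = 3
153 = 3·46 + 15   →  a_2 = 3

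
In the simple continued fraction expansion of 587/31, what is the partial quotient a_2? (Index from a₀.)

14

587 = 18·31 + 29   →  a_0 = 18
31 = 1·29 + 2   →  a_1 = 1
29 = 14·2 + 1   →  a_2 = 14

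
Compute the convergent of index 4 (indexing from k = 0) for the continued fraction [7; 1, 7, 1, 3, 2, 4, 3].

Using pₖ = aₖpₖ₋₁ + pₖ₋₂, qₖ = aₖqₖ₋₁ + qₖ₋₂ (with p₋₁=1, p₋₂=0, q₋₁=0, q₋₂=1):
  k=0: a=7, p=7, q=1
  k=1: a=1, p=8, q=1
  k=2: a=7, p=63, q=8
  k=3: a=1, p=71, q=9
  k=4: a=3, p=276, q=35

276/35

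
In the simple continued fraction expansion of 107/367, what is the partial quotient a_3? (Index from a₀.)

3

107 = 0·367 + 107   →  a_0 = 0
367 = 3·107 + 46   →  a_1 = 3
107 = 2·46 + 15   →  a_2 = 2
46 = 3·15 + 1   →  a_3 = 3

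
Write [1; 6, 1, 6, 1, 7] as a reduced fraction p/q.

496/433

Using pₖ = aₖpₖ₋₁ + pₖ₋₂ and qₖ = aₖqₖ₋₁ + qₖ₋₂:
  k=0: a=1, p=1, q=1
  k=1: a=6, p=7, q=6
  k=2: a=1, p=8, q=7
  k=3: a=6, p=55, q=48
  k=4: a=1, p=63, q=55
  k=5: a=7, p=496, q=433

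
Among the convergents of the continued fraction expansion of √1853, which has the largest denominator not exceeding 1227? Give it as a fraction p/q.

39818/925

√1853 = [43; 21, 1, 1, 21, 86, …] (period length 5).
Convergents:
  p_0/q_0 = 43/1
  p_1/q_1 = 904/21
  p_2/q_2 = 947/22
  p_3/q_3 = 1851/43
  p_4/q_4 = 39818/925
  p_5/q_5 = 3426199/79593
q_4 = 925 ≤ 1227 < 79593 = q_5, so the answer is 39818/925.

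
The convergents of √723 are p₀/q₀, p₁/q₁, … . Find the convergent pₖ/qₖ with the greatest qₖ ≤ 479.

12799/476

√723 = [26; 1, 7, 1, 52, …] (period length 4).
Convergents:
  p_0/q_0 = 26/1
  p_1/q_1 = 27/1
  p_2/q_2 = 215/8
  p_3/q_3 = 242/9
  p_4/q_4 = 12799/476
  p_5/q_5 = 13041/485
q_4 = 476 ≤ 479 < 485 = q_5, so the answer is 12799/476.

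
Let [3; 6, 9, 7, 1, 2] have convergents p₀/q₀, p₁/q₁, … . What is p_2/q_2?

174/55

Using pₖ = aₖpₖ₋₁ + pₖ₋₂, qₖ = aₖqₖ₋₁ + qₖ₋₂ (with p₋₁=1, p₋₂=0, q₋₁=0, q₋₂=1):
  k=0: a=3, p=3, q=1
  k=1: a=6, p=19, q=6
  k=2: a=9, p=174, q=55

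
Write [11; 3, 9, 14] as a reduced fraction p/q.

Using pₖ = aₖpₖ₋₁ + pₖ₋₂ and qₖ = aₖqₖ₋₁ + qₖ₋₂:
  k=0: a=11, p=11, q=1
  k=1: a=3, p=34, q=3
  k=2: a=9, p=317, q=28
  k=3: a=14, p=4472, q=395

4472/395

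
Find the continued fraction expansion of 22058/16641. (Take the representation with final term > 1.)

[1; 3, 13, 1, 8, 14, 3]

22058 = 1·16641 + 5417
16641 = 3·5417 + 390
5417 = 13·390 + 347
390 = 1·347 + 43
347 = 8·43 + 3
43 = 14·3 + 1
3 = 3·1 + 0  (stop)
So 22058/16641 = [1; 3, 13, 1, 8, 14, 3].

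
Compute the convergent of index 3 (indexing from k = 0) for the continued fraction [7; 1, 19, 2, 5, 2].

Using pₖ = aₖpₖ₋₁ + pₖ₋₂, qₖ = aₖqₖ₋₁ + qₖ₋₂ (with p₋₁=1, p₋₂=0, q₋₁=0, q₋₂=1):
  k=0: a=7, p=7, q=1
  k=1: a=1, p=8, q=1
  k=2: a=19, p=159, q=20
  k=3: a=2, p=326, q=41

326/41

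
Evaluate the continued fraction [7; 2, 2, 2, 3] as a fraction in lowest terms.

304/41

Using pₖ = aₖpₖ₋₁ + pₖ₋₂ and qₖ = aₖqₖ₋₁ + qₖ₋₂:
  k=0: a=7, p=7, q=1
  k=1: a=2, p=15, q=2
  k=2: a=2, p=37, q=5
  k=3: a=2, p=89, q=12
  k=4: a=3, p=304, q=41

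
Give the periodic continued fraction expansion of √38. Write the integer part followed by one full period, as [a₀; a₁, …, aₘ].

[6; 6, 12]

a₀ = ⌊√38⌋ = 6.
With m₀=0, d₀=1 and mₖ₊₁ = dₖaₖ − mₖ, dₖ₊₁ = (n − mₖ₊₁²)/dₖ, aₖ₊₁ = ⌊(a₀+mₖ₊₁)/dₖ₊₁⌋:
  k=1: m=6, d=2, a=6
  k=2: m=6, d=1, a=12
d=1 and a=2a₀=12 at k=2, so the next step gives (m, d) = (6, 2) again — its k=1 value — and the period has length 2.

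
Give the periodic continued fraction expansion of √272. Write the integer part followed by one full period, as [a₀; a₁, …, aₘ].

a₀ = ⌊√272⌋ = 16.

[16; 2, 32]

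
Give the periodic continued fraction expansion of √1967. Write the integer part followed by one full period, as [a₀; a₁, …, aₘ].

a₀ = ⌊√1967⌋ = 44.
With m₀=0, d₀=1 and mₖ₊₁ = dₖaₖ − mₖ, dₖ₊₁ = (n − mₖ₊₁²)/dₖ, aₖ₊₁ = ⌊(a₀+mₖ₊₁)/dₖ₊₁⌋:
  k=1: m=44, d=31, a=2
  k=2: m=18, d=53, a=1
  k=3: m=35, d=14, a=5
  k=4: m=35, d=53, a=1
  k=5: m=18, d=31, a=2
  k=6: m=44, d=1, a=88
d=1 and a=2a₀=88 at k=6, so the next step gives (m, d) = (44, 31) again — its k=1 value — and the period has length 6.

[44; 2, 1, 5, 1, 2, 88]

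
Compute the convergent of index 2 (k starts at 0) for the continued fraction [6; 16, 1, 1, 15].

103/17

Using pₖ = aₖpₖ₋₁ + pₖ₋₂, qₖ = aₖqₖ₋₁ + qₖ₋₂ (with p₋₁=1, p₋₂=0, q₋₁=0, q₋₂=1):
  k=0: a=6, p=6, q=1
  k=1: a=16, p=97, q=16
  k=2: a=1, p=103, q=17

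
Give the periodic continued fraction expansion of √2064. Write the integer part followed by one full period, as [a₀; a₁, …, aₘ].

[45; 2, 3, 7, 3, 2, 90]

a₀ = ⌊√2064⌋ = 45.
With m₀=0, d₀=1 and mₖ₊₁ = dₖaₖ − mₖ, dₖ₊₁ = (n − mₖ₊₁²)/dₖ, aₖ₊₁ = ⌊(a₀+mₖ₊₁)/dₖ₊₁⌋:
  k=1: m=45, d=39, a=2
  k=2: m=33, d=25, a=3
  k=3: m=42, d=12, a=7
  k=4: m=42, d=25, a=3
  k=5: m=33, d=39, a=2
  k=6: m=45, d=1, a=90
d=1 and a=2a₀=90 at k=6, so the next step gives (m, d) = (45, 39) again — its k=1 value — and the period has length 6.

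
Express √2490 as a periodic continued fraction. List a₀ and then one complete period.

[49; 1, 8, 1, 98]

a₀ = ⌊√2490⌋ = 49.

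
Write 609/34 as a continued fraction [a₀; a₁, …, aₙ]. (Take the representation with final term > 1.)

[17; 1, 10, 3]

609 = 17·34 + 31
34 = 1·31 + 3
31 = 10·3 + 1
3 = 3·1 + 0  (stop)
So 609/34 = [17; 1, 10, 3].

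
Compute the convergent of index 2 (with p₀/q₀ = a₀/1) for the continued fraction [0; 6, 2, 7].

Using pₖ = aₖpₖ₋₁ + pₖ₋₂, qₖ = aₖqₖ₋₁ + qₖ₋₂ (with p₋₁=1, p₋₂=0, q₋₁=0, q₋₂=1):
  k=0: a=0, p=0, q=1
  k=1: a=6, p=1, q=6
  k=2: a=2, p=2, q=13

2/13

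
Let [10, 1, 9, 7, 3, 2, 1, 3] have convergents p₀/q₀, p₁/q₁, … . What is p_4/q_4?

2431/223

Using pₖ = aₖpₖ₋₁ + pₖ₋₂, qₖ = aₖqₖ₋₁ + qₖ₋₂ (with p₋₁=1, p₋₂=0, q₋₁=0, q₋₂=1):
  k=0: a=10, p=10, q=1
  k=1: a=1, p=11, q=1
  k=2: a=9, p=109, q=10
  k=3: a=7, p=774, q=71
  k=4: a=3, p=2431, q=223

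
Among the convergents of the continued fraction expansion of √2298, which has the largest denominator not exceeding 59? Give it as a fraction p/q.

767/16

√2298 = [47; 1, 14, 1, 94, …] (period length 4).
Convergents:
  p_0/q_0 = 47/1
  p_1/q_1 = 48/1
  p_2/q_2 = 719/15
  p_3/q_3 = 767/16
  p_4/q_4 = 72817/1519
q_3 = 16 ≤ 59 < 1519 = q_4, so the answer is 767/16.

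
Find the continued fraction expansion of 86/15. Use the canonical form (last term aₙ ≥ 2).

86 = 5×15 + 11
15 = 1×11 + 4
11 = 2×4 + 3
4 = 1×3 + 1
3 = 3×1 + 0  (stop)
So 86/15 = [5; 1, 2, 1, 3].

[5; 1, 2, 1, 3]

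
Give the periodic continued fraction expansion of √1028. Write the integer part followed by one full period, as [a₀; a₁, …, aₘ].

a₀ = ⌊√1028⌋ = 32.
With m₀=0, d₀=1 and mₖ₊₁ = dₖaₖ − mₖ, dₖ₊₁ = (n − mₖ₊₁²)/dₖ, aₖ₊₁ = ⌊(a₀+mₖ₊₁)/dₖ₊₁⌋:
  k=1: m=32, d=4, a=16
  k=2: m=32, d=1, a=64
d=1 and a=2a₀=64 at k=2, so the next step gives (m, d) = (32, 4) again — its k=1 value — and the period has length 2.

[32; 16, 64]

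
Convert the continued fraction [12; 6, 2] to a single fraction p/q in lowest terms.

Fold from the inside: start with 2/1.
  6 + 1/2 = 13/2
  12 + 2/13 = 158/13

158/13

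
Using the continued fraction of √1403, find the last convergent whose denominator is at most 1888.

34123/911

√1403 = [37; 2, 5, 3, 1, 3, 5, 2, 74, …] (period length 8).
Convergents:
  p_0/q_0 = 37/1
  p_1/q_1 = 75/2
  p_2/q_2 = 412/11
  p_3/q_3 = 1311/35
  p_4/q_4 = 1723/46
  p_5/q_5 = 6480/173
  p_6/q_6 = 34123/911
  p_7/q_7 = 74726/1995
q_6 = 911 ≤ 1888 < 1995 = q_7, so the answer is 34123/911.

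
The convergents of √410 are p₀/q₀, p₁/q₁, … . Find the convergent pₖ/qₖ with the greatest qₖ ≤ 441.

√410 = [20; 4, 40, …] (period length 2).
Convergents:
  p_0/q_0 = 20/1
  p_1/q_1 = 81/4
  p_2/q_2 = 3260/161
  p_3/q_3 = 13121/648
q_2 = 161 ≤ 441 < 648 = q_3, so the answer is 3260/161.

3260/161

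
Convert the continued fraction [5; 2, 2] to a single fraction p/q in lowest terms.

Fold from the inside: start with 2/1.
  2 + 1/2 = 5/2
  5 + 2/5 = 27/5

27/5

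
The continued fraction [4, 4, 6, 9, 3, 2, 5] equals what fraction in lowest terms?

Using pₖ = aₖpₖ₋₁ + pₖ₋₂ and qₖ = aₖqₖ₋₁ + qₖ₋₂:
  k=0: a=4, p=4, q=1
  k=1: a=4, p=17, q=4
  k=2: a=6, p=106, q=25
  k=3: a=9, p=971, q=229
  k=4: a=3, p=3019, q=712
  k=5: a=2, p=7009, q=1653
  k=6: a=5, p=38064, q=8977

38064/8977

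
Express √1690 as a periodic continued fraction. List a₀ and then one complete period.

[41; 9, 8, 9, 82]

a₀ = ⌊√1690⌋ = 41.
With m₀=0, d₀=1 and mₖ₊₁ = dₖaₖ − mₖ, dₖ₊₁ = (n − mₖ₊₁²)/dₖ, aₖ₊₁ = ⌊(a₀+mₖ₊₁)/dₖ₊₁⌋:
  k=1: m=41, d=9, a=9
  k=2: m=40, d=10, a=8
  k=3: m=40, d=9, a=9
  k=4: m=41, d=1, a=82
d=1 and a=2a₀=82 at k=4, so the next step gives (m, d) = (41, 9) again — its k=1 value — and the period has length 4.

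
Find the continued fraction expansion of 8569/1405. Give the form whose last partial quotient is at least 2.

8569 = 6*1405 + 139
1405 = 10*139 + 15
139 = 9*15 + 4
15 = 3*4 + 3
4 = 1*3 + 1
3 = 3*1 + 0  (stop)
So 8569/1405 = [6; 10, 9, 3, 1, 3].

[6; 10, 9, 3, 1, 3]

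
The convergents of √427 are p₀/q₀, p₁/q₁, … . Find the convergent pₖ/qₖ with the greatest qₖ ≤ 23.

62/3

√427 = [20; 1, 1, 1, 40, …] (period length 4).
Convergents:
  p_0/q_0 = 20/1
  p_1/q_1 = 21/1
  p_2/q_2 = 41/2
  p_3/q_3 = 62/3
  p_4/q_4 = 2521/122
q_3 = 3 ≤ 23 < 122 = q_4, so the answer is 62/3.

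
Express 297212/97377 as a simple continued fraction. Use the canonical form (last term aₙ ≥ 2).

297212 = 3·97377 + 5081
97377 = 19·5081 + 838
5081 = 6·838 + 53
838 = 15·53 + 43
53 = 1·43 + 10
43 = 4·10 + 3
10 = 3·3 + 1
3 = 3·1 + 0  (stop)
So 297212/97377 = [3; 19, 6, 15, 1, 4, 3, 3].

[3; 19, 6, 15, 1, 4, 3, 3]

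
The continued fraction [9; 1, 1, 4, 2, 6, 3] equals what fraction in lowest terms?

Using pₖ = aₖpₖ₋₁ + pₖ₋₂ and qₖ = aₖqₖ₋₁ + qₖ₋₂:
  k=0: a=9, p=9, q=1
  k=1: a=1, p=10, q=1
  k=2: a=1, p=19, q=2
  k=3: a=4, p=86, q=9
  k=4: a=2, p=191, q=20
  k=5: a=6, p=1232, q=129
  k=6: a=3, p=3887, q=407

3887/407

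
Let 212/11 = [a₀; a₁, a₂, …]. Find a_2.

1

212 = 19·11 + 3   →  a_0 = 19
11 = 3·3 + 2   →  a_1 = 3
3 = 1·2 + 1   →  a_2 = 1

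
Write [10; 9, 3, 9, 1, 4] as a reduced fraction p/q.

Fold from the inside: start with 4/1.
  1 + 1/4 = 5/4
  9 + 4/5 = 49/5
  3 + 5/49 = 152/49
  9 + 49/152 = 1417/152
  10 + 152/1417 = 14322/1417

14322/1417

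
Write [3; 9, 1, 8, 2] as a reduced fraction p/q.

Using pₖ = aₖpₖ₋₁ + pₖ₋₂ and qₖ = aₖqₖ₋₁ + qₖ₋₂:
  k=0: a=3, p=3, q=1
  k=1: a=9, p=28, q=9
  k=2: a=1, p=31, q=10
  k=3: a=8, p=276, q=89
  k=4: a=2, p=583, q=188

583/188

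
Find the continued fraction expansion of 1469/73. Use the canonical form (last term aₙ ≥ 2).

1469 = 20·73 + 9
73 = 8·9 + 1
9 = 9·1 + 0  (stop)
So 1469/73 = [20; 8, 9].

[20; 8, 9]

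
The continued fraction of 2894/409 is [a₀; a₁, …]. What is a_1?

13

2894 = 7·409 + 31   →  a_0 = 7
409 = 13·31 + 6   →  a_1 = 13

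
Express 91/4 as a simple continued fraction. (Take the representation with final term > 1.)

[22; 1, 3]

91 = 22×4 + 3
4 = 1×3 + 1
3 = 3×1 + 0  (stop)
So 91/4 = [22; 1, 3].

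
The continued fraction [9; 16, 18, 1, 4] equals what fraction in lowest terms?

13675/1509

Fold from the inside: start with 4/1.
  1 + 1/4 = 5/4
  18 + 4/5 = 94/5
  16 + 5/94 = 1509/94
  9 + 94/1509 = 13675/1509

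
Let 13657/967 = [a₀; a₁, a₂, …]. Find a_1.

8

13657 = 14·967 + 119   →  a_0 = 14
967 = 8·119 + 15   →  a_1 = 8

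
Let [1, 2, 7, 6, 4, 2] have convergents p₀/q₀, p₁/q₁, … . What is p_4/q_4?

Using pₖ = aₖpₖ₋₁ + pₖ₋₂, qₖ = aₖqₖ₋₁ + qₖ₋₂ (with p₋₁=1, p₋₂=0, q₋₁=0, q₋₂=1):
  k=0: a=1, p=1, q=1
  k=1: a=2, p=3, q=2
  k=2: a=7, p=22, q=15
  k=3: a=6, p=135, q=92
  k=4: a=4, p=562, q=383

562/383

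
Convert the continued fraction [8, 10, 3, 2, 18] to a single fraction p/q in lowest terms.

10745/1327

Using pₖ = aₖpₖ₋₁ + pₖ₋₂ and qₖ = aₖqₖ₋₁ + qₖ₋₂:
  k=0: a=8, p=8, q=1
  k=1: a=10, p=81, q=10
  k=2: a=3, p=251, q=31
  k=3: a=2, p=583, q=72
  k=4: a=18, p=10745, q=1327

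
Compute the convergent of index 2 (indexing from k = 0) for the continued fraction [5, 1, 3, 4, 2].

Using pₖ = aₖpₖ₋₁ + pₖ₋₂, qₖ = aₖqₖ₋₁ + qₖ₋₂ (with p₋₁=1, p₋₂=0, q₋₁=0, q₋₂=1):
  k=0: a=5, p=5, q=1
  k=1: a=1, p=6, q=1
  k=2: a=3, p=23, q=4

23/4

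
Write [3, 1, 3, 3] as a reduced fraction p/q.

Fold from the inside: start with 3/1.
  3 + 1/3 = 10/3
  1 + 3/10 = 13/10
  3 + 10/13 = 49/13

49/13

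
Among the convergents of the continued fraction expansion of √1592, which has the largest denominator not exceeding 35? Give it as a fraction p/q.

399/10

√1592 = [39; 1, 8, 1, 78, …] (period length 4).
Convergents:
  p_0/q_0 = 39/1
  p_1/q_1 = 40/1
  p_2/q_2 = 359/9
  p_3/q_3 = 399/10
  p_4/q_4 = 31481/789
q_3 = 10 ≤ 35 < 789 = q_4, so the answer is 399/10.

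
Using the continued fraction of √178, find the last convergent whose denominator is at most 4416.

42173/3161

√178 = [13; 2, 1, 12, 1, 2, 26, …] (period length 6).
Convergents:
  p_0/q_0 = 13/1
  p_1/q_1 = 27/2
  p_2/q_2 = 40/3
  p_3/q_3 = 507/38
  p_4/q_4 = 547/41
  p_5/q_5 = 1601/120
  p_6/q_6 = 42173/3161
  p_7/q_7 = 85947/6442
q_6 = 3161 ≤ 4416 < 6442 = q_7, so the answer is 42173/3161.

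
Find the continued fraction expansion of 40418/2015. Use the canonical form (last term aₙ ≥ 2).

40418 = 20×2015 + 118
2015 = 17×118 + 9
118 = 13×9 + 1
9 = 9×1 + 0  (stop)
So 40418/2015 = [20; 17, 13, 9].

[20; 17, 13, 9]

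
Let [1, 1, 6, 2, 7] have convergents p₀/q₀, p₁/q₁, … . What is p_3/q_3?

Using pₖ = aₖpₖ₋₁ + pₖ₋₂, qₖ = aₖqₖ₋₁ + qₖ₋₂ (with p₋₁=1, p₋₂=0, q₋₁=0, q₋₂=1):
  k=0: a=1, p=1, q=1
  k=1: a=1, p=2, q=1
  k=2: a=6, p=13, q=7
  k=3: a=2, p=28, q=15

28/15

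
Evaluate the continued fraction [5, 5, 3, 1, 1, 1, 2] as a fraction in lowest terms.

Using pₖ = aₖpₖ₋₁ + pₖ₋₂ and qₖ = aₖqₖ₋₁ + qₖ₋₂:
  k=0: a=5, p=5, q=1
  k=1: a=5, p=26, q=5
  k=2: a=3, p=83, q=16
  k=3: a=1, p=109, q=21
  k=4: a=1, p=192, q=37
  k=5: a=1, p=301, q=58
  k=6: a=2, p=794, q=153

794/153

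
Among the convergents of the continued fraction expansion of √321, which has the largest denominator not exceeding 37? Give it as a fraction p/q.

215/12

√321 = [17; 1, 10, 1, 34, …] (period length 4).
Convergents:
  p_0/q_0 = 17/1
  p_1/q_1 = 18/1
  p_2/q_2 = 197/11
  p_3/q_3 = 215/12
  p_4/q_4 = 7507/419
q_3 = 12 ≤ 37 < 419 = q_4, so the answer is 215/12.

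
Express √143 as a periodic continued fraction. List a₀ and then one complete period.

a₀ = ⌊√143⌋ = 11.

[11; 1, 22]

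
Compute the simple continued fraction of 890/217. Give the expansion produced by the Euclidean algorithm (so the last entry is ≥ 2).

890 = 4×217 + 22
217 = 9×22 + 19
22 = 1×19 + 3
19 = 6×3 + 1
3 = 3×1 + 0  (stop)
So 890/217 = [4; 9, 1, 6, 3].

[4; 9, 1, 6, 3]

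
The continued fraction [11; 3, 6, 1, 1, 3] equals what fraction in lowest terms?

1641/145

Using pₖ = aₖpₖ₋₁ + pₖ₋₂ and qₖ = aₖqₖ₋₁ + qₖ₋₂:
  k=0: a=11, p=11, q=1
  k=1: a=3, p=34, q=3
  k=2: a=6, p=215, q=19
  k=3: a=1, p=249, q=22
  k=4: a=1, p=464, q=41
  k=5: a=3, p=1641, q=145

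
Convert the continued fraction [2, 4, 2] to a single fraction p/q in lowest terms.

20/9

Fold from the inside: start with 2/1.
  4 + 1/2 = 9/2
  2 + 2/9 = 20/9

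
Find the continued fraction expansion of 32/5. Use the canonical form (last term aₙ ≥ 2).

32 = 6×5 + 2
5 = 2×2 + 1
2 = 2×1 + 0  (stop)
So 32/5 = [6; 2, 2].

[6; 2, 2]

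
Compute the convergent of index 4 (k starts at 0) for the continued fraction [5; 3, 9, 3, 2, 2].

1075/202

Using pₖ = aₖpₖ₋₁ + pₖ₋₂, qₖ = aₖqₖ₋₁ + qₖ₋₂ (with p₋₁=1, p₋₂=0, q₋₁=0, q₋₂=1):
  k=0: a=5, p=5, q=1
  k=1: a=3, p=16, q=3
  k=2: a=9, p=149, q=28
  k=3: a=3, p=463, q=87
  k=4: a=2, p=1075, q=202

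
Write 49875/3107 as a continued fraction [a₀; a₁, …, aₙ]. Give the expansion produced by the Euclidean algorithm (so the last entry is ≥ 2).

49875 = 16*3107 + 163
3107 = 19*163 + 10
163 = 16*10 + 3
10 = 3*3 + 1
3 = 3*1 + 0  (stop)
So 49875/3107 = [16; 19, 16, 3, 3].

[16; 19, 16, 3, 3]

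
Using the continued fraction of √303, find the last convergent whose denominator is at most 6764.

86843/4989

√303 = [17; 2, 2, 5, 2, 2, 34, …] (period length 6).
Convergents:
  p_0/q_0 = 17/1
  p_1/q_1 = 35/2
  p_2/q_2 = 87/5
  p_3/q_3 = 470/27
  p_4/q_4 = 1027/59
  p_5/q_5 = 2524/145
  p_6/q_6 = 86843/4989
  p_7/q_7 = 176210/10123
q_6 = 4989 ≤ 6764 < 10123 = q_7, so the answer is 86843/4989.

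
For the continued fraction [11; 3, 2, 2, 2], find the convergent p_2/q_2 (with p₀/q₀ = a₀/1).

Using pₖ = aₖpₖ₋₁ + pₖ₋₂, qₖ = aₖqₖ₋₁ + qₖ₋₂ (with p₋₁=1, p₋₂=0, q₋₁=0, q₋₂=1):
  k=0: a=11, p=11, q=1
  k=1: a=3, p=34, q=3
  k=2: a=2, p=79, q=7

79/7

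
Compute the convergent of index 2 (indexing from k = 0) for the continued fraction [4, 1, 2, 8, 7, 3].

14/3

Using pₖ = aₖpₖ₋₁ + pₖ₋₂, qₖ = aₖqₖ₋₁ + qₖ₋₂ (with p₋₁=1, p₋₂=0, q₋₁=0, q₋₂=1):
  k=0: a=4, p=4, q=1
  k=1: a=1, p=5, q=1
  k=2: a=2, p=14, q=3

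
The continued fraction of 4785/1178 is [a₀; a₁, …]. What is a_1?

4785 = 4·1178 + 73   →  a_0 = 4
1178 = 16·73 + 10   →  a_1 = 16

16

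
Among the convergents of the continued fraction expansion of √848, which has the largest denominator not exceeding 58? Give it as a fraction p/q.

728/25

√848 = [29; 8, 3, 3, 3, 8, 58, …] (period length 6).
Convergents:
  p_0/q_0 = 29/1
  p_1/q_1 = 233/8
  p_2/q_2 = 728/25
  p_3/q_3 = 2417/83
q_2 = 25 ≤ 58 < 83 = q_3, so the answer is 728/25.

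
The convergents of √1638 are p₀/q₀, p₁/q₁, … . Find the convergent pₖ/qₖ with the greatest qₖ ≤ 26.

688/17

√1638 = [40; 2, 8, 2, 80, …] (period length 4).
Convergents:
  p_0/q_0 = 40/1
  p_1/q_1 = 81/2
  p_2/q_2 = 688/17
  p_3/q_3 = 1457/36
q_2 = 17 ≤ 26 < 36 = q_3, so the answer is 688/17.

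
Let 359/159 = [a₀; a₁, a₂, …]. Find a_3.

359 = 2·159 + 41   →  a_0 = 2
159 = 3·41 + 36   →  a_1 = 3
41 = 1·36 + 5   →  a_2 = 1
36 = 7·5 + 1   →  a_3 = 7

7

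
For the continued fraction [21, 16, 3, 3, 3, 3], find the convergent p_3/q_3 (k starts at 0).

3433/163

Using pₖ = aₖpₖ₋₁ + pₖ₋₂, qₖ = aₖqₖ₋₁ + qₖ₋₂ (with p₋₁=1, p₋₂=0, q₋₁=0, q₋₂=1):
  k=0: a=21, p=21, q=1
  k=1: a=16, p=337, q=16
  k=2: a=3, p=1032, q=49
  k=3: a=3, p=3433, q=163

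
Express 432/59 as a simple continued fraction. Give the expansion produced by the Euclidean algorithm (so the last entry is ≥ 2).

[7; 3, 9, 2]

432 = 7×59 + 19
59 = 3×19 + 2
19 = 9×2 + 1
2 = 2×1 + 0  (stop)
So 432/59 = [7; 3, 9, 2].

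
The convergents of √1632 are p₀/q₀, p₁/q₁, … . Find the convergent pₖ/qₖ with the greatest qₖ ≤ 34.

√1632 = [40; 2, 1, 1, 19, 1, 1, 2, 80, …] (period length 8).
Convergents:
  p_0/q_0 = 40/1
  p_1/q_1 = 81/2
  p_2/q_2 = 121/3
  p_3/q_3 = 202/5
  p_4/q_4 = 3959/98
q_3 = 5 ≤ 34 < 98 = q_4, so the answer is 202/5.

202/5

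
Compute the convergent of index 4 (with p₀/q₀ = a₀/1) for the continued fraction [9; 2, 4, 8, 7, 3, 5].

Using pₖ = aₖpₖ₋₁ + pₖ₋₂, qₖ = aₖqₖ₋₁ + qₖ₋₂ (with p₋₁=1, p₋₂=0, q₋₁=0, q₋₂=1):
  k=0: a=9, p=9, q=1
  k=1: a=2, p=19, q=2
  k=2: a=4, p=85, q=9
  k=3: a=8, p=699, q=74
  k=4: a=7, p=4978, q=527

4978/527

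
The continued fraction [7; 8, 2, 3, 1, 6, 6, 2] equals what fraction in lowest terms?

Fold from the inside: start with 2/1.
  6 + 1/2 = 13/2
  6 + 2/13 = 80/13
  1 + 13/80 = 93/80
  3 + 80/93 = 359/93
  2 + 93/359 = 811/359
  8 + 359/811 = 6847/811
  7 + 811/6847 = 48740/6847

48740/6847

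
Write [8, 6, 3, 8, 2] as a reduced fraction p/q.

Fold from the inside: start with 2/1.
  8 + 1/2 = 17/2
  3 + 2/17 = 53/17
  6 + 17/53 = 335/53
  8 + 53/335 = 2733/335

2733/335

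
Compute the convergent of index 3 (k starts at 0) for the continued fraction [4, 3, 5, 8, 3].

565/131

Using pₖ = aₖpₖ₋₁ + pₖ₋₂, qₖ = aₖqₖ₋₁ + qₖ₋₂ (with p₋₁=1, p₋₂=0, q₋₁=0, q₋₂=1):
  k=0: a=4, p=4, q=1
  k=1: a=3, p=13, q=3
  k=2: a=5, p=69, q=16
  k=3: a=8, p=565, q=131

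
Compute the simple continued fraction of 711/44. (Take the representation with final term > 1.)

711 = 16*44 + 7
44 = 6*7 + 2
7 = 3*2 + 1
2 = 2*1 + 0  (stop)
So 711/44 = [16; 6, 3, 2].

[16; 6, 3, 2]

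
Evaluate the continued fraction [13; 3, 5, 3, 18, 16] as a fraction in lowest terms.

199639/14995

Fold from the inside: start with 16/1.
  18 + 1/16 = 289/16
  3 + 16/289 = 883/289
  5 + 289/883 = 4704/883
  3 + 883/4704 = 14995/4704
  13 + 4704/14995 = 199639/14995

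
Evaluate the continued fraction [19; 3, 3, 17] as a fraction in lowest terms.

3339/173

Using pₖ = aₖpₖ₋₁ + pₖ₋₂ and qₖ = aₖqₖ₋₁ + qₖ₋₂:
  k=0: a=19, p=19, q=1
  k=1: a=3, p=58, q=3
  k=2: a=3, p=193, q=10
  k=3: a=17, p=3339, q=173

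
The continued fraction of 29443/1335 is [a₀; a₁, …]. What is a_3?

29443 = 22·1335 + 73   →  a_0 = 22
1335 = 18·73 + 21   →  a_1 = 18
73 = 3·21 + 10   →  a_2 = 3
21 = 2·10 + 1   →  a_3 = 2

2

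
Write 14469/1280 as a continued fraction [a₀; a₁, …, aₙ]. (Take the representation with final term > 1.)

14469 = 11×1280 + 389
1280 = 3×389 + 113
389 = 3×113 + 50
113 = 2×50 + 13
50 = 3×13 + 11
13 = 1×11 + 2
11 = 5×2 + 1
2 = 2×1 + 0  (stop)
So 14469/1280 = [11; 3, 3, 2, 3, 1, 5, 2].

[11; 3, 3, 2, 3, 1, 5, 2]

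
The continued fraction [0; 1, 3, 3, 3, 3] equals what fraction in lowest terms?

109/142

Using pₖ = aₖpₖ₋₁ + pₖ₋₂ and qₖ = aₖqₖ₋₁ + qₖ₋₂:
  k=0: a=0, p=0, q=1
  k=1: a=1, p=1, q=1
  k=2: a=3, p=3, q=4
  k=3: a=3, p=10, q=13
  k=4: a=3, p=33, q=43
  k=5: a=3, p=109, q=142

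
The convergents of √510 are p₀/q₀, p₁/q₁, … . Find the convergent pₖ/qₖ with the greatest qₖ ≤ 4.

√510 = [22; 1, 1, 2, 1, 1, 44, …] (period length 6).
Convergents:
  p_0/q_0 = 22/1
  p_1/q_1 = 23/1
  p_2/q_2 = 45/2
  p_3/q_3 = 113/5
q_2 = 2 ≤ 4 < 5 = q_3, so the answer is 45/2.

45/2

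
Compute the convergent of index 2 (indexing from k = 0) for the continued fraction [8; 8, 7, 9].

Using pₖ = aₖpₖ₋₁ + pₖ₋₂, qₖ = aₖqₖ₋₁ + qₖ₋₂ (with p₋₁=1, p₋₂=0, q₋₁=0, q₋₂=1):
  k=0: a=8, p=8, q=1
  k=1: a=8, p=65, q=8
  k=2: a=7, p=463, q=57

463/57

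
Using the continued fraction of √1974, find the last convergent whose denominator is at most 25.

311/7

√1974 = [44; 2, 3, 17, 2, 17, 3, 2, 88, …] (period length 8).
Convergents:
  p_0/q_0 = 44/1
  p_1/q_1 = 89/2
  p_2/q_2 = 311/7
  p_3/q_3 = 5376/121
q_2 = 7 ≤ 25 < 121 = q_3, so the answer is 311/7.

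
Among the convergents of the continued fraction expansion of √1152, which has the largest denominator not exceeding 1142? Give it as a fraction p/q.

38625/1138

√1152 = [33; 1, 15, 1, 66, …] (period length 4).
Convergents:
  p_0/q_0 = 33/1
  p_1/q_1 = 34/1
  p_2/q_2 = 543/16
  p_3/q_3 = 577/17
  p_4/q_4 = 38625/1138
  p_5/q_5 = 39202/1155
q_4 = 1138 ≤ 1142 < 1155 = q_5, so the answer is 38625/1138.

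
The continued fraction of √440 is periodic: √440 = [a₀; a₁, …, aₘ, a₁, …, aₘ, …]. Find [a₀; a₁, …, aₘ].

a₀ = ⌊√440⌋ = 20.

[20; 1, 40]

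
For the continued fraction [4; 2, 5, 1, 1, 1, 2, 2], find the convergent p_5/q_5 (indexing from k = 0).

Using pₖ = aₖpₖ₋₁ + pₖ₋₂, qₖ = aₖqₖ₋₁ + qₖ₋₂ (with p₋₁=1, p₋₂=0, q₋₁=0, q₋₂=1):
  k=0: a=4, p=4, q=1
  k=1: a=2, p=9, q=2
  k=2: a=5, p=49, q=11
  k=3: a=1, p=58, q=13
  k=4: a=1, p=107, q=24
  k=5: a=1, p=165, q=37

165/37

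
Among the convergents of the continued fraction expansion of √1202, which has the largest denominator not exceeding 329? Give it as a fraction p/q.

10817/312

√1202 = [34; 1, 2, 34, 2, 1, 68, …] (period length 6).
Convergents:
  p_0/q_0 = 34/1
  p_1/q_1 = 35/1
  p_2/q_2 = 104/3
  p_3/q_3 = 3571/103
  p_4/q_4 = 7246/209
  p_5/q_5 = 10817/312
  p_6/q_6 = 742802/21425
q_5 = 312 ≤ 329 < 21425 = q_6, so the answer is 10817/312.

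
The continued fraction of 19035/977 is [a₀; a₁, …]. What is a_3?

3

19035 = 19·977 + 472   →  a_0 = 19
977 = 2·472 + 33   →  a_1 = 2
472 = 14·33 + 10   →  a_2 = 14
33 = 3·10 + 3   →  a_3 = 3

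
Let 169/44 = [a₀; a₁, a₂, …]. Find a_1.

169 = 3·44 + 37   →  a_0 = 3
44 = 1·37 + 7   →  a_1 = 1

1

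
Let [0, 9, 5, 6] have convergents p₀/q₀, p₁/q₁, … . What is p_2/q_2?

Using pₖ = aₖpₖ₋₁ + pₖ₋₂, qₖ = aₖqₖ₋₁ + qₖ₋₂ (with p₋₁=1, p₋₂=0, q₋₁=0, q₋₂=1):
  k=0: a=0, p=0, q=1
  k=1: a=9, p=1, q=9
  k=2: a=5, p=5, q=46

5/46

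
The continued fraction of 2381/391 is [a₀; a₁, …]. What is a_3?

2381 = 6·391 + 35   →  a_0 = 6
391 = 11·35 + 6   →  a_1 = 11
35 = 5·6 + 5   →  a_2 = 5
6 = 1·5 + 1   →  a_3 = 1

1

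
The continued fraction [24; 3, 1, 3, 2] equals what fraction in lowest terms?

825/34

Using pₖ = aₖpₖ₋₁ + pₖ₋₂ and qₖ = aₖqₖ₋₁ + qₖ₋₂:
  k=0: a=24, p=24, q=1
  k=1: a=3, p=73, q=3
  k=2: a=1, p=97, q=4
  k=3: a=3, p=364, q=15
  k=4: a=2, p=825, q=34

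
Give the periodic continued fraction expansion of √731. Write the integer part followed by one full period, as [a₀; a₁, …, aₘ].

a₀ = ⌊√731⌋ = 27.
With m₀=0, d₀=1 and mₖ₊₁ = dₖaₖ − mₖ, dₖ₊₁ = (n − mₖ₊₁²)/dₖ, aₖ₊₁ = ⌊(a₀+mₖ₊₁)/dₖ₊₁⌋:
  k=1: m=27, d=2, a=27
  k=2: m=27, d=1, a=54
d=1 and a=2a₀=54 at k=2, so the next step gives (m, d) = (27, 2) again — its k=1 value — and the period has length 2.

[27; 27, 54]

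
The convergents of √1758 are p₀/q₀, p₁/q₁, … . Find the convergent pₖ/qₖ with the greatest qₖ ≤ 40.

√1758 = [41; 1, 12, 1, 82, …] (period length 4).
Convergents:
  p_0/q_0 = 41/1
  p_1/q_1 = 42/1
  p_2/q_2 = 545/13
  p_3/q_3 = 587/14
  p_4/q_4 = 48679/1161
q_3 = 14 ≤ 40 < 1161 = q_4, so the answer is 587/14.

587/14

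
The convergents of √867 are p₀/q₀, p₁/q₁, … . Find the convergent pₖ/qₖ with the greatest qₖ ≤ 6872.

√867 = [29; 2, 4, 29, 4, 2, 58, …] (period length 6).
Convergents:
  p_0/q_0 = 29/1
  p_1/q_1 = 59/2
  p_2/q_2 = 265/9
  p_3/q_3 = 7744/263
  p_4/q_4 = 31241/1061
  p_5/q_5 = 70226/2385
  p_6/q_6 = 4104349/139391
q_5 = 2385 ≤ 6872 < 139391 = q_6, so the answer is 70226/2385.

70226/2385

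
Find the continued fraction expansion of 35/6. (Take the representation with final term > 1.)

[5; 1, 5]

35 = 5×6 + 5
6 = 1×5 + 1
5 = 5×1 + 0  (stop)
So 35/6 = [5; 1, 5].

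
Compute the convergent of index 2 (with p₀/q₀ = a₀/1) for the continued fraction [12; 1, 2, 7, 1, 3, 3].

Using pₖ = aₖpₖ₋₁ + pₖ₋₂, qₖ = aₖqₖ₋₁ + qₖ₋₂ (with p₋₁=1, p₋₂=0, q₋₁=0, q₋₂=1):
  k=0: a=12, p=12, q=1
  k=1: a=1, p=13, q=1
  k=2: a=2, p=38, q=3

38/3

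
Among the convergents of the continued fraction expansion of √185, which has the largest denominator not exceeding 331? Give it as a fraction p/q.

√185 = [13; 1, 1, 1, 1, 26, …] (period length 5).
Convergents:
  p_0/q_0 = 13/1
  p_1/q_1 = 14/1
  p_2/q_2 = 27/2
  p_3/q_3 = 41/3
  p_4/q_4 = 68/5
  p_5/q_5 = 1809/133
  p_6/q_6 = 1877/138
  p_7/q_7 = 3686/271
  p_8/q_8 = 5563/409
q_7 = 271 ≤ 331 < 409 = q_8, so the answer is 3686/271.

3686/271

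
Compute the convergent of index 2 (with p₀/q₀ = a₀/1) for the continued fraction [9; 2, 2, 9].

47/5

Using pₖ = aₖpₖ₋₁ + pₖ₋₂, qₖ = aₖqₖ₋₁ + qₖ₋₂ (with p₋₁=1, p₋₂=0, q₋₁=0, q₋₂=1):
  k=0: a=9, p=9, q=1
  k=1: a=2, p=19, q=2
  k=2: a=2, p=47, q=5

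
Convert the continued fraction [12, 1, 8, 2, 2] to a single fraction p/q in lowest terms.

606/47

Using pₖ = aₖpₖ₋₁ + pₖ₋₂ and qₖ = aₖqₖ₋₁ + qₖ₋₂:
  k=0: a=12, p=12, q=1
  k=1: a=1, p=13, q=1
  k=2: a=8, p=116, q=9
  k=3: a=2, p=245, q=19
  k=4: a=2, p=606, q=47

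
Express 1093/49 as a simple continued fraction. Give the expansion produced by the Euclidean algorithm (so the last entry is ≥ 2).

1093 = 22·49 + 15
49 = 3·15 + 4
15 = 3·4 + 3
4 = 1·3 + 1
3 = 3·1 + 0  (stop)
So 1093/49 = [22; 3, 3, 1, 3].

[22; 3, 3, 1, 3]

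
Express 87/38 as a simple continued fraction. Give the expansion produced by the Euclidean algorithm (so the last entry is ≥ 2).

87 = 2·38 + 11
38 = 3·11 + 5
11 = 2·5 + 1
5 = 5·1 + 0  (stop)
So 87/38 = [2; 3, 2, 5].

[2; 3, 2, 5]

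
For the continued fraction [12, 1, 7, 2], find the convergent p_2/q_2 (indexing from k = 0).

103/8

Using pₖ = aₖpₖ₋₁ + pₖ₋₂, qₖ = aₖqₖ₋₁ + qₖ₋₂ (with p₋₁=1, p₋₂=0, q₋₁=0, q₋₂=1):
  k=0: a=12, p=12, q=1
  k=1: a=1, p=13, q=1
  k=2: a=7, p=103, q=8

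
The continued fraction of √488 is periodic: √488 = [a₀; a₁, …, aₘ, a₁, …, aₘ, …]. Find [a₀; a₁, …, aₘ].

[22; 11, 44]

a₀ = ⌊√488⌋ = 22.
With m₀=0, d₀=1 and mₖ₊₁ = dₖaₖ − mₖ, dₖ₊₁ = (n − mₖ₊₁²)/dₖ, aₖ₊₁ = ⌊(a₀+mₖ₊₁)/dₖ₊₁⌋:
  k=1: m=22, d=4, a=11
  k=2: m=22, d=1, a=44
d=1 and a=2a₀=44 at k=2, so the next step gives (m, d) = (22, 4) again — its k=1 value — and the period has length 2.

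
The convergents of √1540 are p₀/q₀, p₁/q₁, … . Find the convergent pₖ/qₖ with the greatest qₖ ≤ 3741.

95831/2442

√1540 = [39; 4, 8, 2, 8, 4, 78, …] (period length 6).
Convergents:
  p_0/q_0 = 39/1
  p_1/q_1 = 157/4
  p_2/q_2 = 1295/33
  p_3/q_3 = 2747/70
  p_4/q_4 = 23271/593
  p_5/q_5 = 95831/2442
  p_6/q_6 = 7498089/191069
q_5 = 2442 ≤ 3741 < 191069 = q_6, so the answer is 95831/2442.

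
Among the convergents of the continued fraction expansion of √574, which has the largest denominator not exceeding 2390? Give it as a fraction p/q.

27576/1151

√574 = [23; 1, 22, 1, 46, …] (period length 4).
Convergents:
  p_0/q_0 = 23/1
  p_1/q_1 = 24/1
  p_2/q_2 = 551/23
  p_3/q_3 = 575/24
  p_4/q_4 = 27001/1127
  p_5/q_5 = 27576/1151
  p_6/q_6 = 633673/26449
q_5 = 1151 ≤ 2390 < 26449 = q_6, so the answer is 27576/1151.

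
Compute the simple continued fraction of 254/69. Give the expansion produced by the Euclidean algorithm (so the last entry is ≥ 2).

[3; 1, 2, 7, 3]

254 = 3×69 + 47
69 = 1×47 + 22
47 = 2×22 + 3
22 = 7×3 + 1
3 = 3×1 + 0  (stop)
So 254/69 = [3; 1, 2, 7, 3].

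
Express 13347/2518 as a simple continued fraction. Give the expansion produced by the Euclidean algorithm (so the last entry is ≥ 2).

13347 = 5·2518 + 757
2518 = 3·757 + 247
757 = 3·247 + 16
247 = 15·16 + 7
16 = 2·7 + 2
7 = 3·2 + 1
2 = 2·1 + 0  (stop)
So 13347/2518 = [5; 3, 3, 15, 2, 3, 2].

[5; 3, 3, 15, 2, 3, 2]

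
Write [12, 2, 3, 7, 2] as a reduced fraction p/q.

Using pₖ = aₖpₖ₋₁ + pₖ₋₂ and qₖ = aₖqₖ₋₁ + qₖ₋₂:
  k=0: a=12, p=12, q=1
  k=1: a=2, p=25, q=2
  k=2: a=3, p=87, q=7
  k=3: a=7, p=634, q=51
  k=4: a=2, p=1355, q=109

1355/109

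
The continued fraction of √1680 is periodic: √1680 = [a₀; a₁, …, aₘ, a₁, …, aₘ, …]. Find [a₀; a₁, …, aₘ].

[40; 1, 80]

a₀ = ⌊√1680⌋ = 40.
With m₀=0, d₀=1 and mₖ₊₁ = dₖaₖ − mₖ, dₖ₊₁ = (n − mₖ₊₁²)/dₖ, aₖ₊₁ = ⌊(a₀+mₖ₊₁)/dₖ₊₁⌋:
  k=1: m=40, d=80, a=1
  k=2: m=40, d=1, a=80
d=1 and a=2a₀=80 at k=2, so the next step gives (m, d) = (40, 80) again — its k=1 value — and the period has length 2.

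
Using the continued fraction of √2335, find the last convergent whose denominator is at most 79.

1353/28

√2335 = [48; 3, 9, 3, 96, …] (period length 4).
Convergents:
  p_0/q_0 = 48/1
  p_1/q_1 = 145/3
  p_2/q_2 = 1353/28
  p_3/q_3 = 4204/87
q_2 = 28 ≤ 79 < 87 = q_3, so the answer is 1353/28.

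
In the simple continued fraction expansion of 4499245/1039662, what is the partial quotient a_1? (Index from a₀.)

4499245 = 4·1039662 + 340597   →  a_0 = 4
1039662 = 3·340597 + 17871   →  a_1 = 3

3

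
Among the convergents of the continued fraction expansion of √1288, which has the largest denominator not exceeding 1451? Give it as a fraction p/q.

√1288 = [35; 1, 7, 1, 70, …] (period length 4).
Convergents:
  p_0/q_0 = 35/1
  p_1/q_1 = 36/1
  p_2/q_2 = 287/8
  p_3/q_3 = 323/9
  p_4/q_4 = 22897/638
  p_5/q_5 = 23220/647
  p_6/q_6 = 185437/5167
q_5 = 647 ≤ 1451 < 5167 = q_6, so the answer is 23220/647.

23220/647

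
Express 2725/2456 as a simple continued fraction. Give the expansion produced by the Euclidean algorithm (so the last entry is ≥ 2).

2725 = 1×2456 + 269
2456 = 9×269 + 35
269 = 7×35 + 24
35 = 1×24 + 11
24 = 2×11 + 2
11 = 5×2 + 1
2 = 2×1 + 0  (stop)
So 2725/2456 = [1; 9, 7, 1, 2, 5, 2].

[1; 9, 7, 1, 2, 5, 2]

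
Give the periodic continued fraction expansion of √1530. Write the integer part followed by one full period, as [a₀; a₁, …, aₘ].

[39; 8, 1, 2, 8, 2, 1, 8, 78]

a₀ = ⌊√1530⌋ = 39.
With m₀=0, d₀=1 and mₖ₊₁ = dₖaₖ − mₖ, dₖ₊₁ = (n − mₖ₊₁²)/dₖ, aₖ₊₁ = ⌊(a₀+mₖ₊₁)/dₖ₊₁⌋:
  k=1: m=39, d=9, a=8
  k=2: m=33, d=49, a=1
  k=3: m=16, d=26, a=2
  k=4: m=36, d=9, a=8
  k=5: m=36, d=26, a=2
  k=6: m=16, d=49, a=1
  k=7: m=33, d=9, a=8
  k=8: m=39, d=1, a=78
d=1 and a=2a₀=78 at k=8, so the next step gives (m, d) = (39, 9) again — its k=1 value — and the period has length 8.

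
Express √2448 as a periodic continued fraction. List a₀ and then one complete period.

[49; 2, 10, 2, 98]

a₀ = ⌊√2448⌋ = 49.
With m₀=0, d₀=1 and mₖ₊₁ = dₖaₖ − mₖ, dₖ₊₁ = (n − mₖ₊₁²)/dₖ, aₖ₊₁ = ⌊(a₀+mₖ₊₁)/dₖ₊₁⌋:
  k=1: m=49, d=47, a=2
  k=2: m=45, d=9, a=10
  k=3: m=45, d=47, a=2
  k=4: m=49, d=1, a=98
d=1 and a=2a₀=98 at k=4, so the next step gives (m, d) = (49, 47) again — its k=1 value — and the period has length 4.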